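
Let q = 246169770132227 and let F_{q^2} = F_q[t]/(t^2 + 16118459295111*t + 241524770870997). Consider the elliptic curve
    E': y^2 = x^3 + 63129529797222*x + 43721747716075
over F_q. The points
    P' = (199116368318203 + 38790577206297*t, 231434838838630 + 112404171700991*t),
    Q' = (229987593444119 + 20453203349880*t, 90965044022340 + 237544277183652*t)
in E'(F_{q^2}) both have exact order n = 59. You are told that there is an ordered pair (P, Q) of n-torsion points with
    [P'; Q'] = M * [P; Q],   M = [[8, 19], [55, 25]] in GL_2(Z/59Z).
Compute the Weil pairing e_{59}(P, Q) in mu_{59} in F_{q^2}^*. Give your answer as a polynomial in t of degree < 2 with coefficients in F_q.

Since e_{59}(P,P)=e_{59}(Q,Q)=1 and e_{59}(Q,P)=e_{59}(P,Q)^{-1}, expanding e_{59}(8*P + 19*Q,55*P + 25*Q) leaves e(P,Q)^det(M).
det(M) mod 59 = 40; its inverse in (Z/59)^* is 31 (check: 40*31 mod 59 = 1).
6-bit Miller (111011) on E'/F_{246169770132227} with a'=63129529797222, b'=43721747716075: accumulate tangent/chord ratios at Q'+S and P'+S'.
e_{59}(P',Q') = 100356067791852 + 55462753597409*t.
e_{59}(P,Q) = (100356067791852 + 55462753597409*t)^{31} = 105126289075317 + 51496505200431*t.

105126289075317 + 51496505200431*t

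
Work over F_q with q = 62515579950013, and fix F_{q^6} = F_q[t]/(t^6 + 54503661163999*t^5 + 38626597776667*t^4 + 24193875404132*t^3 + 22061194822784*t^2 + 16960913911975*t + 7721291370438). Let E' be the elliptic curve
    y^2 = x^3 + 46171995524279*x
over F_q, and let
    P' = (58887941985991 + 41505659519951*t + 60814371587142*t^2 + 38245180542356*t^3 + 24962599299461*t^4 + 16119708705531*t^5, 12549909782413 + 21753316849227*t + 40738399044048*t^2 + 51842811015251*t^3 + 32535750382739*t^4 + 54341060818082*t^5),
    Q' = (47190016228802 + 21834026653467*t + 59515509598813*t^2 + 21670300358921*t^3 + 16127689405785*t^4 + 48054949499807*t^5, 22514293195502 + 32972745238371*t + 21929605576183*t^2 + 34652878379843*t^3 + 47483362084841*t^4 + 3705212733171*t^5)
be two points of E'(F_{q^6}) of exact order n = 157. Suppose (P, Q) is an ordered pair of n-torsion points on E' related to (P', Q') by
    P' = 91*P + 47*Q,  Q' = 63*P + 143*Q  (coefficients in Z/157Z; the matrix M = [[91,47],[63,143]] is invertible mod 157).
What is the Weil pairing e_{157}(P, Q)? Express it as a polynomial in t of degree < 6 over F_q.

Under M = [[91,47],[63,143]] in GL_2(Z/157), e_{157}(P',Q') = e_{157}(P,Q)^(91*143-47*63 mod 157).
det(M) mod 157 = 4; its inverse in (Z/157)^* is 118 (check: 4*118 mod 157 = 1).
8-bit Miller (10011101) on E'/F_{62515579950013} with a'=46171995524279, b'=0: accumulate tangent/chord ratios at Q'+S and P'+S'.
So e_{157}(P',Q') = 44453036972051 + 14024133034020*t + 20547945832082*t^2 + 10160023636736*t^3 + 29797133269215*t^4 + 57560688505466*t^5.
e_{157}(P,Q) = (44453036972051 + 14024133034020*t + 20547945832082*t^2 + 10160023636736*t^3 + 29797133269215*t^4 + 57560688505466*t^5)^{118} = 8172371945626 + 31516564853452*t + 35488527551418*t^2 + 25352486933009*t^3 + 58543750864076*t^4 + 55527215676981*t^5.

8172371945626 + 31516564853452*t + 35488527551418*t^2 + 25352486933009*t^3 + 58543750864076*t^4 + 55527215676981*t^5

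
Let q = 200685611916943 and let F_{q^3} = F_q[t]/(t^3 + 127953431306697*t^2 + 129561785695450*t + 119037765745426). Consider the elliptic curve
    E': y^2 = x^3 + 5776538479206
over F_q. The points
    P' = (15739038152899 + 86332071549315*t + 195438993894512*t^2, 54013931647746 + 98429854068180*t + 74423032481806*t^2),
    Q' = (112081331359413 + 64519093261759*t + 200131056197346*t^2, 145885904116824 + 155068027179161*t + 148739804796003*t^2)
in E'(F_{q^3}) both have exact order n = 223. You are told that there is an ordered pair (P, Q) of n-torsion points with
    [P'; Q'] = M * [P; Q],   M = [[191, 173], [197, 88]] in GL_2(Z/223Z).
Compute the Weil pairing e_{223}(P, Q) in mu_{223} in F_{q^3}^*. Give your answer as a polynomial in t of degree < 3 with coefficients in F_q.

Alternating bilinearity on E[223] (values in mu_{223} in F_{200685611916943^3}) gives e(P',Q') = e(P,Q)^det(M).
So e_{223}(P,Q) = e_{223}(P',Q')^{94}, since 121*94 = 1 mod 223.
Double-and-add over 11011111: 8-1 doublings, 7-1 additions; each step l_{T,T}/v_{2T} or l_{T,P'}/v at Q'+S for random S.
So e_{223}(P',Q') = 154101139176765 + 177345702530171*t + 96278813926602*t^2.
Raise to 94: e(P,Q) = 33135457705251 + 199598947997242*t + 37914962036281*t^2 in mu_{223}.

33135457705251 + 199598947997242*t + 37914962036281*t^2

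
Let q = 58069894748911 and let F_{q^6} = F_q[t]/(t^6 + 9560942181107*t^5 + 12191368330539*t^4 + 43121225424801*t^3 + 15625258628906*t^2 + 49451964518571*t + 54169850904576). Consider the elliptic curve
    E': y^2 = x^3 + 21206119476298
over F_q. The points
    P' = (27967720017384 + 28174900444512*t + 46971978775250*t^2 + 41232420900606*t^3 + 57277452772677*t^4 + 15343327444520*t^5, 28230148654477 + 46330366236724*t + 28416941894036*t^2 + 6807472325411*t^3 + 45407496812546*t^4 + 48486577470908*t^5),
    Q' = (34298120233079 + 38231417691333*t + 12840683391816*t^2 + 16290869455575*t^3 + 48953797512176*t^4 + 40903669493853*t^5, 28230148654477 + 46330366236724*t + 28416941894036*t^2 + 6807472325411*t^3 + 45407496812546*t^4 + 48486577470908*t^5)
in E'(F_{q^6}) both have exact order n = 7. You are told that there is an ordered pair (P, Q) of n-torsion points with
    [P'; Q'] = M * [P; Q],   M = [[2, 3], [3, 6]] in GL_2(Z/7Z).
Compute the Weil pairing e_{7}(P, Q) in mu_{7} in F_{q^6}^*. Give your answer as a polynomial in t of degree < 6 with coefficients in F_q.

16960604982451 + 18037679802072*t + 57600461902019*t^2 + 10787808267239*t^3 + 16862422156727*t^4 + 38348843611413*t^5

Since e_{7}(P,P)=e_{7}(Q,Q)=1 and e_{7}(Q,P)=e_{7}(P,Q)^{-1}, expanding e_{7}(2*P + 3*Q,3*P + 6*Q) leaves e(P,Q)^det(M).
So e_{7}(P,Q) = e_{7}(P',Q')^{5}, since 3*5 = 1 mod 7.
Run Miller on y^2=x^3+21206119476298 over F_{58069894748911}: ladder 111 (3 bits); e = f_P(D_Q)/f_Q(D_P).
e_{7}(P',Q') = 43187258057188 + 33714380940082*t + 6708407214410*t^2 + 44283271584052*t^3 + 50082280851803*t^4 + 43603411604095*t^5.
(43187258057188 + 33714380940082*t + 6708407214410*t^2 + 44283271584052*t^3 + 50082280851803*t^4 + 43603411604095*t^5)^{5} mod (58069894748911,f) = 16960604982451 + 18037679802072*t + 57600461902019*t^2 + 10787808267239*t^3 + 16862422156727*t^4 + 38348843611413*t^5.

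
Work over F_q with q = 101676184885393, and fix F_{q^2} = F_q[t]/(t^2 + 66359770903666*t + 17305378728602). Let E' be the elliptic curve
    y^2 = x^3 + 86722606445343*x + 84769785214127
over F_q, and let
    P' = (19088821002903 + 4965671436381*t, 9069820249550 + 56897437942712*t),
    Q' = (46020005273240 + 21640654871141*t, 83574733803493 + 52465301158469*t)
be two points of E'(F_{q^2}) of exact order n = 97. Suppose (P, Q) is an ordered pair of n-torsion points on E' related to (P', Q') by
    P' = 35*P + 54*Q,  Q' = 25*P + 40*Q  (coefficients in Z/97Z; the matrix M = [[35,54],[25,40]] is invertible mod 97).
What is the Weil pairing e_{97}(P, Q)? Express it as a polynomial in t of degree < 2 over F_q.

Since e_{97}(P,P)=e_{97}(Q,Q)=1 and e_{97}(Q,P)=e_{97}(P,Q)^{-1}, expanding e_{97}(35*P + 54*Q,25*P + 40*Q) leaves e(P,Q)^det(M).
35*40 - 54*25 = 50; reduced mod 97: det = 50, inverse 33.
Run Miller on y^2=x^3+86722606445343*x+84769785214127 over F_{101676184885393}: ladder 1100001 (7 bits); e = f_P(D_Q)/f_Q(D_P).
Miller gives e_{97}(P',Q') = 28572734996066 + 72149009282182*t in F_{101676184885393^2}.
Finally e_{97}(P,Q) = 65760665228755 + 15366042337134*t.

65760665228755 + 15366042337134*t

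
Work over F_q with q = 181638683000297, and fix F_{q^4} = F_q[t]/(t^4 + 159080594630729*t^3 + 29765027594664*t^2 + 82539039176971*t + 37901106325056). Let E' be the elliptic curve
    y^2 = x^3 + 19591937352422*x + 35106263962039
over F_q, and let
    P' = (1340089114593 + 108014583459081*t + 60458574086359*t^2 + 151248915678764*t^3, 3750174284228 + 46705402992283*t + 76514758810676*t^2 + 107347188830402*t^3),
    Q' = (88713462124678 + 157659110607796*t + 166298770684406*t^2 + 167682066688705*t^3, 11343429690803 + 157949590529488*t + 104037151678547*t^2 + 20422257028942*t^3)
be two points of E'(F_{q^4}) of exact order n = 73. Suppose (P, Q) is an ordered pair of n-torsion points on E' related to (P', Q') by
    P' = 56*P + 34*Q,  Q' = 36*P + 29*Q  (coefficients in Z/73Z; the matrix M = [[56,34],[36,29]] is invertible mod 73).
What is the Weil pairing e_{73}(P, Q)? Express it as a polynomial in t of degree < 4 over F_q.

Alternating bilinearity on E[73] (values in mu_{73} in F_{181638683000297^4}) gives e(P',Q') = e(P,Q)^det(M).
Hence e(P,Q) = e(P',Q')^{48} where 48 = 35^{-1} mod 73.
Build f_{73,P'} and f_{73,Q'} via the 7-bit ladder of 73=1001001_2; evaluate at shifted divisors; quotient in F_{181638683000297^4}.
Miller gives e_{73}(P',Q') = 23344561708380 + 175130955555866*t + 97040614453872*t^2 + 170900347279314*t^3 in F_{181638683000297^4}.
(23344561708380 + 175130955555866*t + 97040614453872*t^2 + 170900347279314*t^3)^{48} mod (181638683000297,f) = 6378989239945 + 82864045473391*t + 59167628879545*t^2 + 161933650351913*t^3.

6378989239945 + 82864045473391*t + 59167628879545*t^2 + 161933650351913*t^3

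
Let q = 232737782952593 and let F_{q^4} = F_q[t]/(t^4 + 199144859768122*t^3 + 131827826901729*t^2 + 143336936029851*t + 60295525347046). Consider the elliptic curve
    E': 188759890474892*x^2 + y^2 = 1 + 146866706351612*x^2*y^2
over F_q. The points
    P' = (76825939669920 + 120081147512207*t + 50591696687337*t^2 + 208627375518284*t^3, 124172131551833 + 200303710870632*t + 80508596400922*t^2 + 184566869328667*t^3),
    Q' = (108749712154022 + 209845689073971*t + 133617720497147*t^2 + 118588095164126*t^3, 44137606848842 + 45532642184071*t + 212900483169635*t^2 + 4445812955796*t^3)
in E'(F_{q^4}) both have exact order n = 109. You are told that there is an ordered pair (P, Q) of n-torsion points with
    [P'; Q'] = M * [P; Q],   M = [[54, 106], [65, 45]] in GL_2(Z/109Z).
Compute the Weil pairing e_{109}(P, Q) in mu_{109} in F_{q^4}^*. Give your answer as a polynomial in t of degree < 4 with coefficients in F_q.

39635884277081 + 196032881186311*t + 54543776757809*t^2 + 53079524821129*t^3

Under M = [[54,106],[65,45]] in GL_2(Z/109), e_{109}(P',Q') = e_{109}(P,Q)^(54*45-106*65 mod 109).
det M = 54*45 - 106*65 = -4460 = 9 (mod 109); 9^{-1} = 97 (mod 109).
Edwards->Montgomery: u=(1+y)/(1-y), v=u/x -> 22492080760105v^2=u^3+13386684616446u^2+u; then x_W=10473296030820u+211096288106146: y^2=x^3+205870403487424*x.
Miller loop for e_{109} over F_{232737782952593^4}: bits of 109 = 1101101; 6 double steps + 4 add steps, l/v at each.
Result: e(P',Q') = 71113795279541 + 5256727096164*t + 167301388049941*t^2 + 53867761250705*t^3.
e_{109}(P,Q) = (71113795279541 + 5256727096164*t + 167301388049941*t^2 + 53867761250705*t^3)^{97} = 39635884277081 + 196032881186311*t + 54543776757809*t^2 + 53079524821129*t^3.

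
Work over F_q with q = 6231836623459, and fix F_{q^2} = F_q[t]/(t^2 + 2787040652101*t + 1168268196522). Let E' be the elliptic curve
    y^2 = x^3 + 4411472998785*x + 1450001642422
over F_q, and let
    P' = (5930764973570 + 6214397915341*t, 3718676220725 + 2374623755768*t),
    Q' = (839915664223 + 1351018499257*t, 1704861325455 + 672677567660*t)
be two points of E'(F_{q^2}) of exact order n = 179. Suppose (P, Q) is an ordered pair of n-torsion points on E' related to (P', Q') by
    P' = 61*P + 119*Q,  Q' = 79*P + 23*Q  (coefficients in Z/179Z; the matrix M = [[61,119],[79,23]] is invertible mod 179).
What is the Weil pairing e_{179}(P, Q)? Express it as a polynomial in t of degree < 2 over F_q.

e_{179} is bilinear + alternating on E[179], so e_{179}(61*P + 119*Q, 79*P + 23*Q) = e_{179}(P,Q)^(61*23-119*79).
Hence e(P,Q) = e(P',Q')^{22} where 22 = 57^{-1} mod 179.
Double-and-add over 10110011: 8-1 doublings, 5-1 additions; each step l_{T,T}/v_{2T} or l_{T,P'}/v at Q'+S for random S.
f_P(D_Q)/f_Q(D_P) = 2662471300852 + 6032850447526*t.
Raise to 22: e(P,Q) = 2274226635344 + 2294944826823*t in mu_{179}.

2274226635344 + 2294944826823*t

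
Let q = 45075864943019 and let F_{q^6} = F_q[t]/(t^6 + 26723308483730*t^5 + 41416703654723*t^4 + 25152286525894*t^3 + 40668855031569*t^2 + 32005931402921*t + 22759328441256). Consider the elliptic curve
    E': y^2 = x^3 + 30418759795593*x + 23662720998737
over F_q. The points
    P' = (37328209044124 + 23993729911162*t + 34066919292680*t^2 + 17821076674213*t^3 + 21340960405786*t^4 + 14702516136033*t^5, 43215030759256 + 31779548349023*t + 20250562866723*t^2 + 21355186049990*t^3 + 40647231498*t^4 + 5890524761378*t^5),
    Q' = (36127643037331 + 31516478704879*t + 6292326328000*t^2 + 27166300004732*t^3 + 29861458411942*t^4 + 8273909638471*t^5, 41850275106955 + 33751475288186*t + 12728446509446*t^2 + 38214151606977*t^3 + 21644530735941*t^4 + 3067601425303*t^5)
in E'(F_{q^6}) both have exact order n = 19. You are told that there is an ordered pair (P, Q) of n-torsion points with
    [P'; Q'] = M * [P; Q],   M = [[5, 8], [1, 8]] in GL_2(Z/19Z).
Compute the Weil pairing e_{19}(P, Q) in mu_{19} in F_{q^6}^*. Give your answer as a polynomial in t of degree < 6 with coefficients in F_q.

5595710574147 + 21379370177559*t + 13812797713336*t^2 + 7625916884942*t^3 + 52582276793*t^4 + 2823851077551*t^5

Under M = [[5,8],[1,8]] in GL_2(Z/19), e_{19}(P',Q') = e_{19}(P,Q)^(5*8-8*1 mod 19).
det M = 5*8 - 8*1 = 32 = 13 (mod 19); 13^{-1} = 3 (mod 19).
Double-and-add over 10011: 5-1 doublings, 3-1 additions; each step l_{T,T}/v_{2T} or l_{T,P'}/v at Q'+S for random S.
e_{19}(P',Q') = 11649296750847 + 19530428742439*t + 24182194147964*t^2 + 22603105545381*t^3 + 10830482292822*t^4 + 23095300597047*t^5.
e_{19}(P,Q) = (11649296750847 + 19530428742439*t + 24182194147964*t^2 + 22603105545381*t^3 + 10830482292822*t^4 + 23095300597047*t^5)^{3} = 5595710574147 + 21379370177559*t + 13812797713336*t^2 + 7625916884942*t^3 + 52582276793*t^4 + 2823851077551*t^5.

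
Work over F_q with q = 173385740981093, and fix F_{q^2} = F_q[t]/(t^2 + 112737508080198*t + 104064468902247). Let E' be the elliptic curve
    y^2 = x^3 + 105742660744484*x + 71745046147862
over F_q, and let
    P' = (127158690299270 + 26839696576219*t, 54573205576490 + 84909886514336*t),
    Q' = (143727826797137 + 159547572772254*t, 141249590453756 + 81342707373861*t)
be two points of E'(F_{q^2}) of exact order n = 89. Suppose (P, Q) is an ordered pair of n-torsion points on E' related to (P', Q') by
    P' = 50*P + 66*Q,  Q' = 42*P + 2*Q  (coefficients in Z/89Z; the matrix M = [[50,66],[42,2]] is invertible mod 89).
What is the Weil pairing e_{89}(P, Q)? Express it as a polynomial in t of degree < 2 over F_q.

167650789839252 + 86122289222245*t

The 89-Weil pairing on E[89] over F_{173385740981093} is alternating-bilinear: e_{89}(P',Q') = e_{89}(P,Q)^det(M).
det M = 50*2 - 66*42 = -2672 = 87 (mod 89); 87^{-1} = 44 (mod 89).
n = 89 = (1011001)_2 (7 bits, wt 4); accumulate f_{89,P'}(Q'+S)/f_{89,P'}(S) along the 6-step ladder.
Result: e(P',Q') = 51876044061732 + 68790370219140*t.
Thus e_{89}(P,Q) = 167650789839252 + 86122289222245*t.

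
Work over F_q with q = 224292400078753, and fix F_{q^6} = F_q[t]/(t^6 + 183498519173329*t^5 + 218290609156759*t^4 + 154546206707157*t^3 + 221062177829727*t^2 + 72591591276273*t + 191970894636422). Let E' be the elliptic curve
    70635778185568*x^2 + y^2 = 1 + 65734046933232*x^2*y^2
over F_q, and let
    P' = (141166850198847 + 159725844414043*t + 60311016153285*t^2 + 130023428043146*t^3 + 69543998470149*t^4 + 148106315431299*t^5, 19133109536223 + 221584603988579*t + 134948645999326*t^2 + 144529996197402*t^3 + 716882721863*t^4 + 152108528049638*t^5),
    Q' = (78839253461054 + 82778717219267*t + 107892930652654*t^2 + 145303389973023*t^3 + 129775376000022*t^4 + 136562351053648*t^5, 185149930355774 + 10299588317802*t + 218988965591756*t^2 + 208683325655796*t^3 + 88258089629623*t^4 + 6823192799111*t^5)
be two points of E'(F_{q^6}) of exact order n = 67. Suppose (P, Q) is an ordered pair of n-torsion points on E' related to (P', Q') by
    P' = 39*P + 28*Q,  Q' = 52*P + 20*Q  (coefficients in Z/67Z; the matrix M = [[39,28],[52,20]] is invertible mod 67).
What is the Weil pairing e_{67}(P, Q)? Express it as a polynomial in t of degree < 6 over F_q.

76012256347406 + 73353968173870*t + 95375555334628*t^2 + 91815691352516*t^3 + 221187555551447*t^4 + 154955625330514*t^5

e_{67}(aP+bQ,cP+dQ) = e_{67}(P,Q)^(ad-bc); with (a,b,c,d)=(39,28,52,20) this gives the det-67 law.
39*20 - 28*52 = -676; reduced mod 67: det = 61, inverse 11.
Edwards->Montgomery: u=(1+y)/(1-y), v=u/x -> 65006092536063v^2=u^3+131570563127336u^2+u; then x_W=1225432813084u+97492437546051: y^2=x^3+37459038022633.
Run Miller on y^2=x^3+37459038022633 over F_{224292400078753}: ladder 1000011 (7 bits); e = f_P(D_Q)/f_Q(D_P).
Result: e(P',Q') = 84789327884501 + 202633512134031*t + 154621283889548*t^2 + 195872982548080*t^3 + 95924771240820*t^4 + 55861889787019*t^5.
Thus e_{67}(P,Q) = 76012256347406 + 73353968173870*t + 95375555334628*t^2 + 91815691352516*t^3 + 221187555551447*t^4 + 154955625330514*t^5.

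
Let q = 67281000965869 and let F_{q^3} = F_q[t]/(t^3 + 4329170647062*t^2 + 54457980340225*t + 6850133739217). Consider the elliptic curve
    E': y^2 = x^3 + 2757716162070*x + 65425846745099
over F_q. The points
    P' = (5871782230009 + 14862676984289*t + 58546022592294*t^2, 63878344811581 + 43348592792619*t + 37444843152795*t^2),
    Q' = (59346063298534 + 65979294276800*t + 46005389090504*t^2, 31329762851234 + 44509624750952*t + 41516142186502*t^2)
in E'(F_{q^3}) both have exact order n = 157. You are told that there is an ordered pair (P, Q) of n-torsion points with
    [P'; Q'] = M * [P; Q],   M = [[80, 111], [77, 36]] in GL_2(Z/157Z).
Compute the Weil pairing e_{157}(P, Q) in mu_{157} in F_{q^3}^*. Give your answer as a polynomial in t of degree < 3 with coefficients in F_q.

63900059666932 + 25334465018837*t + 50012917027107*t^2

e_{157} is bilinear + alternating on E[157], so e_{157}(80*P + 111*Q, 77*P + 36*Q) = e_{157}(P,Q)^(80*36-111*77).
Hence e(P,Q) = e(P',Q')^{136} where 136 = 142^{-1} mod 157.
Double-and-add over 10011101: 8-1 doublings, 5-1 additions; each step l_{T,T}/v_{2T} or l_{T,P'}/v at Q'+S for random S.
So e_{157}(P',Q') = 27787736103526 + 56152420200616*t + 40193278126899*t^2.
Raise to 136: e(P,Q) = 63900059666932 + 25334465018837*t + 50012917027107*t^2 in mu_{157}.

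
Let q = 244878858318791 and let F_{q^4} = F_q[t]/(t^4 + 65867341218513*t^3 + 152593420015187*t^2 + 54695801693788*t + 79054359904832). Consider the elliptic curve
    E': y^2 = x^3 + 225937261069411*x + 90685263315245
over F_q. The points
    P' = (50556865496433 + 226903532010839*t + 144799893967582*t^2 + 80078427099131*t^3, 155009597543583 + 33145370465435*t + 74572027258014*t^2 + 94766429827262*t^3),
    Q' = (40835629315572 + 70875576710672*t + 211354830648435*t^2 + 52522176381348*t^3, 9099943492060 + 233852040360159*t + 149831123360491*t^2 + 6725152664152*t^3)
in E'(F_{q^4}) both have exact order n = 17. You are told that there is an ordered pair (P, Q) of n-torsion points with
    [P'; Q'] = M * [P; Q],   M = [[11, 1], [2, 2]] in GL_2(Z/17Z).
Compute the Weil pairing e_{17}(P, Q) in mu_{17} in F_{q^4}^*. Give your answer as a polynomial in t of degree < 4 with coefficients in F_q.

Since e_{17}(P,P)=e_{17}(Q,Q)=1 and e_{17}(Q,P)=e_{17}(P,Q)^{-1}, expanding e_{17}(11*P + 1*Q,2*P + 2*Q) leaves e(P,Q)^det(M).
11*2 - 1*2 = 20; reduced mod 17: det = 3, inverse 6.
Run Miller on y^2=x^3+225937261069411*x+90685263315245 over F_{244878858318791}: ladder 10001 (5 bits); e = f_P(D_Q)/f_Q(D_P).
f_P(D_Q)/f_Q(D_P) = 43539620926026 + 142045077148672*t + 26406340619800*t^2 + 105258634068277*t^3.
Thus e_{17}(P,Q) = 148094475984112 + 17196436385786*t + 117471437703384*t^2 + 29478266277394*t^3.

148094475984112 + 17196436385786*t + 117471437703384*t^2 + 29478266277394*t^3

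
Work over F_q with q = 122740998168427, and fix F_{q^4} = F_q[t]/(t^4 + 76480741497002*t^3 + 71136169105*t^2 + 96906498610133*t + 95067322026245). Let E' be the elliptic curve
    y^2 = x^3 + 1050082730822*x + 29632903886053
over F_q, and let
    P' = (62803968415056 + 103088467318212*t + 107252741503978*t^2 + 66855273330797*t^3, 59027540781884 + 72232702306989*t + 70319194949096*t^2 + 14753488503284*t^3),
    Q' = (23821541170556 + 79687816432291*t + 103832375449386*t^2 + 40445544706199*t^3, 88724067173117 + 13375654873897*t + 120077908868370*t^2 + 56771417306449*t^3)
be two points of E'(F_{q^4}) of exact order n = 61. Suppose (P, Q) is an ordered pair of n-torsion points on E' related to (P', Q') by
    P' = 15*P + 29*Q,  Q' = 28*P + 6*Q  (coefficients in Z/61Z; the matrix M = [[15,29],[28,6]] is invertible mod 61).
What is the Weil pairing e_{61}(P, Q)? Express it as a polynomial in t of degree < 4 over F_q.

e_{61} is bilinear + alternating on E[61], so e_{61}(15*P + 29*Q, 28*P + 6*Q) = e_{61}(P,Q)^(15*6-29*28).
So e_{61}(P,Q) = e_{61}(P',Q')^{55}, since 10*55 = 1 mod 61.
n = 61 = (111101)_2 (6 bits, wt 5); accumulate f_{61,P'}(Q'+S)/f_{61,P'}(S) along the 5-step ladder.
Result: e(P',Q') = 111449891877918 + 26781948862270*t + 39232670687772*t^2 + 112867433134063*t^3.
Thus e_{61}(P,Q) = 4130948216961 + 87036071972768*t + 32421589540876*t^2 + 77828508168436*t^3.

4130948216961 + 87036071972768*t + 32421589540876*t^2 + 77828508168436*t^3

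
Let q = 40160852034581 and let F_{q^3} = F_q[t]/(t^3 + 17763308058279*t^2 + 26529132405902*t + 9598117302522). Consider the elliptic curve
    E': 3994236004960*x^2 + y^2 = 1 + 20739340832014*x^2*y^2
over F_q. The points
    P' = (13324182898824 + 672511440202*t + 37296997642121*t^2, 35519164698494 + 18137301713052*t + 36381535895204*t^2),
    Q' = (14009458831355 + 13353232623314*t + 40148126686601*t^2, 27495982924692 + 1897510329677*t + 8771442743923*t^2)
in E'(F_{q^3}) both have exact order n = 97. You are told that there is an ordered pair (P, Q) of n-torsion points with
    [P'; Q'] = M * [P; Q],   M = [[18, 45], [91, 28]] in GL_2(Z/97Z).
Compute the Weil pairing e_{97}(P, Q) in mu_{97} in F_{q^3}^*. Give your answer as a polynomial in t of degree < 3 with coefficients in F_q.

25100264861882 + 21038083298636*t + 17153632439138*t^2

Since e_{97}(P,P)=e_{97}(Q,Q)=1 and e_{97}(Q,P)=e_{97}(P,Q)^{-1}, expanding e_{97}(18*P + 45*Q,91*P + 28*Q) leaves e(P,Q)^det(M).
det M = 18*28 - 45*91 = -3591 = 95 (mod 97); 95^{-1} = 48 (mod 97).
Edwards a_E,d_E -> Montgomery A=24427041577729,B=19155114882284 -> Weierstrass 27173314292762,37397789429726 via alpha=17509213484356,beta=15894149810527.
Build f_{97,P'} and f_{97,Q'} via the 7-bit ladder of 97=1100001_2; evaluate at shifted divisors; quotient in F_{40160852034581^3}.
f_P(D_Q)/f_Q(D_P) = 23437527320949 + 24735078272162*t + 86090287095*t^2.
e_{97}(P,Q) = (23437527320949 + 24735078272162*t + 86090287095*t^2)^{48} = 25100264861882 + 21038083298636*t + 17153632439138*t^2.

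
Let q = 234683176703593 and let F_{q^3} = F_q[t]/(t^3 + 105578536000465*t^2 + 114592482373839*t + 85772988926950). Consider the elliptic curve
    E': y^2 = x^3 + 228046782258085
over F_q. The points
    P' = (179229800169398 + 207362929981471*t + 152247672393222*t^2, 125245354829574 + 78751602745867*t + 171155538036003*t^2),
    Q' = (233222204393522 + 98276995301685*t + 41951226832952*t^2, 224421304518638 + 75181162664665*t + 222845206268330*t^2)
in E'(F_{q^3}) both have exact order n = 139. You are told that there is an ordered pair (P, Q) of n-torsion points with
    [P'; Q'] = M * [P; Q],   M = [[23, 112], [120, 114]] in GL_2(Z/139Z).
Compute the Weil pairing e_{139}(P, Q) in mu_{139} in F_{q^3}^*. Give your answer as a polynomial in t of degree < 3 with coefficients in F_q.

134635685823377 + 68461416312047*t + 53661187363461*t^2

Under M = [[23,112],[120,114]] in GL_2(Z/139), e_{139}(P',Q') = e_{139}(P,Q)^(23*114-112*120 mod 139).
So e_{139}(P,Q) = e_{139}(P',Q')^{29}, since 24*29 = 1 mod 139.
Double-and-add over 10001011: 8-1 doublings, 4-1 additions; each step l_{T,T}/v_{2T} or l_{T,P'}/v at Q'+S for random S.
The quotient is 116260421631569 + 224012122303131*t + 221853167157324*t^2.
(116260421631569 + 224012122303131*t + 221853167157324*t^2)^{29} mod (234683176703593,f) = 134635685823377 + 68461416312047*t + 53661187363461*t^2.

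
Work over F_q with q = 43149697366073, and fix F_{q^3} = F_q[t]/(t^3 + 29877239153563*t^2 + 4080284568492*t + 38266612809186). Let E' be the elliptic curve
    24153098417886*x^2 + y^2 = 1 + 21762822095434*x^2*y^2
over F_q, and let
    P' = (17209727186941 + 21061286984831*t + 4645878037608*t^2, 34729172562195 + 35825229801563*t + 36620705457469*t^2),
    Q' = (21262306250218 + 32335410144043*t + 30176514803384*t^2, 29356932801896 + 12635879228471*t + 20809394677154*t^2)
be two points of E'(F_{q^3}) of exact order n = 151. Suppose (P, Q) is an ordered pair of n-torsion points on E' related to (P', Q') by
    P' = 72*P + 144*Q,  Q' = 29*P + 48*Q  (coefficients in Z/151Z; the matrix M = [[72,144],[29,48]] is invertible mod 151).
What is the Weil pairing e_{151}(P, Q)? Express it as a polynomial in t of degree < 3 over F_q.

22688907126134 + 27941659500567*t + 28836701610115*t^2

The 151-Weil pairing on E[151] over F_{43149697366073} is alternating-bilinear: e_{151}(P',Q') = e_{151}(P,Q)^det(M).
So e_{151}(P,Q) = e_{151}(P',Q')^{82}, since 35*82 = 1 mod 151.
Edwards->Montgomery: u=(1+y)/(1-y), v=u/x -> 4561296416466v^2=u^3+17185571481176u^2+u; then x_W=597569080613u+36419118329602: y^2=x^3+6379585658959*x+27044108209944.
n = 151 = (10010111)_2 (8 bits, wt 5); accumulate f_{151,P'}(Q'+S)/f_{151,P'}(S) along the 7-step ladder.
Miller gives e_{151}(P',Q') = 11633825784490 + 23493576321093*t + 13972823291627*t^2 in F_{43149697366073^3}.
(11633825784490 + 23493576321093*t + 13972823291627*t^2)^{82} mod (43149697366073,f) = 22688907126134 + 27941659500567*t + 28836701610115*t^2.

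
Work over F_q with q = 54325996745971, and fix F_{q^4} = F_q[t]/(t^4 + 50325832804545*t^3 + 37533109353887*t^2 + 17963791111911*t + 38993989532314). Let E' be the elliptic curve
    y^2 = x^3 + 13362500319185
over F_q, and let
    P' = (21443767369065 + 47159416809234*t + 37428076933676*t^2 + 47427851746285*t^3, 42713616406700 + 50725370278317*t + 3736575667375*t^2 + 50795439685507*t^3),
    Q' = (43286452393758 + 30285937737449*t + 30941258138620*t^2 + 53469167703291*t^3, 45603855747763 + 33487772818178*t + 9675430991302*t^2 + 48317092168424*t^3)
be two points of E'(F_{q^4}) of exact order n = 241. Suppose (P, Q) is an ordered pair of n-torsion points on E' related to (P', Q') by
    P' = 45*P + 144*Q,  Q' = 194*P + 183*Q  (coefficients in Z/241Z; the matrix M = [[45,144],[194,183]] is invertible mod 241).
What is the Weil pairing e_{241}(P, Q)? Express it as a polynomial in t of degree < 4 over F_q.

13135794046673 + 23970784267164*t + 13321920482843*t^2 + 38396318592956*t^3

The 241-Weil pairing on E[241] over F_{54325996745971} is alternating-bilinear: e_{241}(P',Q') = e_{241}(P,Q)^det(M).
det(M) mod 241 = 61; its inverse in (Z/241)^* is 162 (check: 61*162 mod 241 = 1).
8-bit Miller (11110001) on E'/F_{54325996745971} with a'=0, b'=13362500319185: accumulate tangent/chord ratios at Q'+S and P'+S'.
Miller gives e_{241}(P',Q') = 33852858064112 + 38207741975190*t + 13257708280717*t^2 + 40904751962593*t^3 in F_{54325996745971^4}.
Thus e_{241}(P,Q) = 13135794046673 + 23970784267164*t + 13321920482843*t^2 + 38396318592956*t^3.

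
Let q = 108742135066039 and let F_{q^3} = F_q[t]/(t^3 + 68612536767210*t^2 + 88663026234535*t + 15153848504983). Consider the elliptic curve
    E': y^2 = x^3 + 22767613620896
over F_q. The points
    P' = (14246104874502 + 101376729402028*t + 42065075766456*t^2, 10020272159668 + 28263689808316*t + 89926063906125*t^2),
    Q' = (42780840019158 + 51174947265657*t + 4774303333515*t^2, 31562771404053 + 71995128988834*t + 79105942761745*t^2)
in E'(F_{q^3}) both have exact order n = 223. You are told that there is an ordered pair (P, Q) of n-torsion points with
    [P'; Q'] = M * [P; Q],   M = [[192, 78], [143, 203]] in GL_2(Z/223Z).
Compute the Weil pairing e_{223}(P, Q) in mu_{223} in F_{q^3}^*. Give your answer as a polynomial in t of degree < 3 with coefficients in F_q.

20752131542252 + 99266966605657*t + 38343623572301*t^2

The 223-Weil pairing on E[223] over F_{108742135066039} is alternating-bilinear: e_{223}(P',Q') = e_{223}(P,Q)^det(M).
det(M) mod 223 = 170; its inverse in (Z/223)^* is 122 (check: 170*122 mod 223 = 1).
Miller loop for e_{223} over F_{108742135066039^3}: bits of 223 = 11011111; 7 double steps + 6 add steps, l/v at each.
f_P(D_Q)/f_Q(D_P) = 54974972480895 + 75891058085794*t + 34209010980628*t^2.
Thus e_{223}(P,Q) = 20752131542252 + 99266966605657*t + 38343623572301*t^2.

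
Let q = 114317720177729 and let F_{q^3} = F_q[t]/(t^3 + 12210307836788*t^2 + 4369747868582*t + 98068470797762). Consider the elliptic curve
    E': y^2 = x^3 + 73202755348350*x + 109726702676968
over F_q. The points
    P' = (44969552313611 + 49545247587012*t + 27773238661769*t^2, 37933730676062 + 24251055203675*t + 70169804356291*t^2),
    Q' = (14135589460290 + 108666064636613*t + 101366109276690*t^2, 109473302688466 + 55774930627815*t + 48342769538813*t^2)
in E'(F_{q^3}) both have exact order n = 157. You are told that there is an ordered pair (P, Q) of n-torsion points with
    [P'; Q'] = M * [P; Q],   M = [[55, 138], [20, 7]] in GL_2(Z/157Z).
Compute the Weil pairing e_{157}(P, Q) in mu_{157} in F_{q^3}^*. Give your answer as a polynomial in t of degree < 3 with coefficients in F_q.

Under M = [[55,138],[20,7]] in GL_2(Z/157), e_{157}(P',Q') = e_{157}(P,Q)^(55*7-138*20 mod 157).
55*7 - 138*20 = -2375; reduced mod 157: det = 137, inverse 102.
Double-and-add over 10011101: 8-1 doublings, 5-1 additions; each step l_{T,T}/v_{2T} or l_{T,P'}/v at Q'+S for random S.
The quotient is 23901592402049 + 74490208361184*t + 38857345760101*t^2.
Raise to 102: e(P,Q) = 9096569955591 + 10887489038769*t + 71232885119409*t^2 in mu_{157}.

9096569955591 + 10887489038769*t + 71232885119409*t^2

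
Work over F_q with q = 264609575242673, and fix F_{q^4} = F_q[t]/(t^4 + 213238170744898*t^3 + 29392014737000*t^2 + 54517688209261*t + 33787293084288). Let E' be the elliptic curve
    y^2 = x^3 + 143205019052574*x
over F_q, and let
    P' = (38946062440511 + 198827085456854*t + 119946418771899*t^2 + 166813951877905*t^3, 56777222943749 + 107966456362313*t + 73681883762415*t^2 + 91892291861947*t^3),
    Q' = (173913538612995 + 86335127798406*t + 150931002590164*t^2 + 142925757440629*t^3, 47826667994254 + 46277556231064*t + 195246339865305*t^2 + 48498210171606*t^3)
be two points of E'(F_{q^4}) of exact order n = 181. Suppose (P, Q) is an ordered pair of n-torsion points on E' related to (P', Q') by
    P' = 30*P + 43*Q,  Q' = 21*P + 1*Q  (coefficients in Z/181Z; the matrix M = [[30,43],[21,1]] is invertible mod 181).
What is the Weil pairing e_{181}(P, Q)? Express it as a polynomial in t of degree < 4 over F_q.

2699099618408 + 2757822056594*t + 76621762363324*t^2 + 215210013820350*t^3

Alternating bilinearity on E[181] (values in mu_{181} in F_{264609575242673^4}) gives e(P',Q') = e(P,Q)^det(M).
Hence e(P,Q) = e(P',Q')^{17} where 17 = 32^{-1} mod 181.
8-bit Miller (10110101) on E'/F_{264609575242673} with a'=143205019052574, b'=0: accumulate tangent/chord ratios at Q'+S and P'+S'.
The quotient is 244938488647257 + 219365738698477*t + 172863263892024*t^2 + 219010482694202*t^3.
Hence e(P,Q) = 2699099618408 + 2757822056594*t + 76621762363324*t^2 + 215210013820350*t^3 in F_{264609575242673^4}^*.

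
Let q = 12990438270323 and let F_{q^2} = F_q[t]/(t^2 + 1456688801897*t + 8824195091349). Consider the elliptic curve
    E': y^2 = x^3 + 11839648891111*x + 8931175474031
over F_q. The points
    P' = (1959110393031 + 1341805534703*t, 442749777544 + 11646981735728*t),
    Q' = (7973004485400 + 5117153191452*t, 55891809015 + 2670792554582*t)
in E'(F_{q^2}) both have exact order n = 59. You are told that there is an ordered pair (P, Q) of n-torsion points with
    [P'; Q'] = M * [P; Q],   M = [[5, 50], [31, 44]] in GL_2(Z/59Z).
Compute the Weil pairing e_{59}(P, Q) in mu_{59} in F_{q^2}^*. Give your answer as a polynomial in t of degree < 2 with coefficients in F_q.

e_{59}(aP+bQ,cP+dQ) = e_{59}(P,Q)^(ad-bc); with (a,b,c,d)=(5,50,31,44) this gives the det-59 law.
Hence e(P,Q) = e(P',Q')^{35} where 35 = 27^{-1} mod 59.
Double-and-add over 111011: 6-1 doublings, 5-1 additions; each step l_{T,T}/v_{2T} or l_{T,P'}/v at Q'+S for random S.
Result: e(P',Q') = 7167399365454 + 7898304863026*t.
Hence e(P,Q) = 4355733968608 + 11481808158165*t in F_{12990438270323^2}^*.

4355733968608 + 11481808158165*t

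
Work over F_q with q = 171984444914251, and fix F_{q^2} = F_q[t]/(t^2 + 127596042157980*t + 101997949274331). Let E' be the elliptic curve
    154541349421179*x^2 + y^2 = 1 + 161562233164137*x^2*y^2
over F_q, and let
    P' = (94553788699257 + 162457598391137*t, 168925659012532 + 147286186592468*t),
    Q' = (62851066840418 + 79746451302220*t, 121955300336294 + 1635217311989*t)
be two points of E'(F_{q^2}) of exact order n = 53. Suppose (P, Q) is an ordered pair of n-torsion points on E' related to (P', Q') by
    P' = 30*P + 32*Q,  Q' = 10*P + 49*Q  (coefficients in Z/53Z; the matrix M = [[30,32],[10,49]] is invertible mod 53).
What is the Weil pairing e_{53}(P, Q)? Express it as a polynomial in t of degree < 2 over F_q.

121273910065610 + 104412093872746*t

Since e_{53}(P,P)=e_{53}(Q,Q)=1 and e_{53}(Q,P)=e_{53}(P,Q)^{-1}, expanding e_{53}(30*P + 32*Q,10*P + 49*Q) leaves e(P,Q)^det(M).
Hence e(P,Q) = e(P',Q')^{43} where 43 = 37^{-1} mod 53.
Edwards a_E,d_E -> Montgomery A=136880408557960,B=51233053370139 -> Weierstrass 123704354074573,66748552697938 via alpha=52683930430886,beta=84237001521386.
Run Miller on y^2=x^3+123704354074573*x+66748552697938 over F_{171984444914251}: ladder 110101 (6 bits); e = f_P(D_Q)/f_Q(D_P).
Result: e(P',Q') = 44652974574567 + 121401501181636*t.
Finally e_{53}(P,Q) = 121273910065610 + 104412093872746*t.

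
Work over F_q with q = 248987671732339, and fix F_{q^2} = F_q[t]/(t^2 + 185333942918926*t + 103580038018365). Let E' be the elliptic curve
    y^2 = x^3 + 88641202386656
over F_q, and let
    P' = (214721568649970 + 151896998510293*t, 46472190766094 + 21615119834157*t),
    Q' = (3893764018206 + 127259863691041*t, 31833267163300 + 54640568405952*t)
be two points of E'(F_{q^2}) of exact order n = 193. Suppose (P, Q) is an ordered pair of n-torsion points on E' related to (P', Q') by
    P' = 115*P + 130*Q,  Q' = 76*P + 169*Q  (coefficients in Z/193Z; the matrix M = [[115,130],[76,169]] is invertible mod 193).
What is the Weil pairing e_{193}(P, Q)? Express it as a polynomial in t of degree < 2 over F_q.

Since e_{193}(P,P)=e_{193}(Q,Q)=1 and e_{193}(Q,P)=e_{193}(P,Q)^{-1}, expanding e_{193}(115*P + 130*Q,76*P + 169*Q) leaves e(P,Q)^det(M).
Hence e(P,Q) = e(P',Q')^{65} where 65 = 98^{-1} mod 193.
8-bit Miller (11000001) on E'/F_{248987671732339} with a'=0, b'=88641202386656: accumulate tangent/chord ratios at Q'+S and P'+S'.
So e_{193}(P',Q') = 114489957193128 + 219945643070749*t.
Finally e_{193}(P,Q) = 128790104512421 + 136802389765446*t.

128790104512421 + 136802389765446*t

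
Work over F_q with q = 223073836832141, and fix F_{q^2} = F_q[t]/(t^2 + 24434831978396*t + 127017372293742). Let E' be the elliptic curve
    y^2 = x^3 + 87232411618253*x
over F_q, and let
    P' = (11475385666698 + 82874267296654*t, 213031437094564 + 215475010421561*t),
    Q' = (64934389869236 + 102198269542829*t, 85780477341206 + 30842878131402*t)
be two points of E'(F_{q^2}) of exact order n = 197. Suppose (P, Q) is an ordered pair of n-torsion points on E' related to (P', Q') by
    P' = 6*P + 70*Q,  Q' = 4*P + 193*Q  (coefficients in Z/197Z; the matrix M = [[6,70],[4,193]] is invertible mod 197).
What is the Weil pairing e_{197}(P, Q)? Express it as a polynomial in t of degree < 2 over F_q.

Since e_{197}(P,P)=e_{197}(Q,Q)=1 and e_{197}(Q,P)=e_{197}(P,Q)^{-1}, expanding e_{197}(6*P + 70*Q,4*P + 193*Q) leaves e(P,Q)^det(M).
det(M) mod 197 = 90; its inverse in (Z/197)^* is 81 (check: 90*81 mod 197 = 1).
Miller loop for e_{197} over F_{223073836832141^2}: bits of 197 = 11000101; 7 double steps + 3 add steps, l/v at each.
Miller gives e_{197}(P',Q') = 58237567166076 + 155874199647790*t in F_{223073836832141^2}.
e_{197}(P,Q) = (58237567166076 + 155874199647790*t)^{81} = 60989583390522 + 23081171549295*t.

60989583390522 + 23081171549295*t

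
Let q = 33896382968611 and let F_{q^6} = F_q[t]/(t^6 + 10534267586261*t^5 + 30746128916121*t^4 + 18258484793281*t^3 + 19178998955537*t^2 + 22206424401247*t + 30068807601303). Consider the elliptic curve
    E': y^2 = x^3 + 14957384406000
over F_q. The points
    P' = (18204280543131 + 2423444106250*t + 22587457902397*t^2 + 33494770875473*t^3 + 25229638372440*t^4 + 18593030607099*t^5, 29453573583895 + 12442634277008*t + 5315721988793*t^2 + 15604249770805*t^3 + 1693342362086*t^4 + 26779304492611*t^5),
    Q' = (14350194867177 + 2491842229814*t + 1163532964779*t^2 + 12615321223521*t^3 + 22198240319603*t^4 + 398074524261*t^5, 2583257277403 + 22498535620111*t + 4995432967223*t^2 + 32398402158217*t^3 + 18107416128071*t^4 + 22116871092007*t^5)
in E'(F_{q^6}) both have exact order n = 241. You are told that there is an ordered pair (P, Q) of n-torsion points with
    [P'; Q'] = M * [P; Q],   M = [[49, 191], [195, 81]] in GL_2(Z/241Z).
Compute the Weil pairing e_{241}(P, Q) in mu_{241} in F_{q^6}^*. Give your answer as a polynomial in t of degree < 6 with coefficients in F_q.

Alternating bilinearity on E[241] (values in mu_{241} in F_{33896382968611^6}) gives e(P',Q') = e(P,Q)^det(M).
Inverting 223 mod 241: 174. Thus e_{241}(P,Q) = e(P',Q')^{174}.
8-bit Miller (11110001) on E'/F_{33896382968611} with a'=0, b'=14957384406000: accumulate tangent/chord ratios at Q'+S and P'+S'.
The quotient is 33102551774768 + 5676584933690*t + 12062334305087*t^2 + 11522485498117*t^3 + 27848272842067*t^4 + 17148116969384*t^5.
e_{241}(P,Q) = (33102551774768 + 5676584933690*t + 12062334305087*t^2 + 11522485498117*t^3 + 27848272842067*t^4 + 17148116969384*t^5)^{174} = 20003427628304 + 31204359561123*t + 32759319692662*t^2 + 14240819497637*t^3 + 26781238046485*t^4 + 32755586323027*t^5.

20003427628304 + 31204359561123*t + 32759319692662*t^2 + 14240819497637*t^3 + 26781238046485*t^4 + 32755586323027*t^5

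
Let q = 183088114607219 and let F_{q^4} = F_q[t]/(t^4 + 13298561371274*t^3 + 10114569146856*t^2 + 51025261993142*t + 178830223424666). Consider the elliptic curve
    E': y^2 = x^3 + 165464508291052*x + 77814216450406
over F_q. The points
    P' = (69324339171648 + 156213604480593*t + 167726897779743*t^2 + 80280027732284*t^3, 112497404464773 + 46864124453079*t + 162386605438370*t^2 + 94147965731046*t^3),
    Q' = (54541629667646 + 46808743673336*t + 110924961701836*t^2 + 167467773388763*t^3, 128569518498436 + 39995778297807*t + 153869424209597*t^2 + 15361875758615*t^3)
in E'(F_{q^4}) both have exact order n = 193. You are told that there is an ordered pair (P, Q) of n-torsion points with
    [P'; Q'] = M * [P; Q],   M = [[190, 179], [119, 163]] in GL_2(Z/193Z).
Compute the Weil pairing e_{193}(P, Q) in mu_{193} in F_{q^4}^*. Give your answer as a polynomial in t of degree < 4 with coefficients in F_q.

172343427268890 + 23713697966081*t + 121659146574126*t^2 + 80158168511595*t^3

e_{193} is bilinear + alternating on E[193], so e_{193}(190*P + 179*Q, 119*P + 163*Q) = e_{193}(P,Q)^(190*163-179*119).
Hence e(P,Q) = e(P',Q')^{61} where 61 = 19^{-1} mod 193.
Build f_{193,P'} and f_{193,Q'} via the 8-bit ladder of 193=11000001_2; evaluate at shifted divisors; quotient in F_{183088114607219^4}.
The quotient is 180081077616671 + 118857255805866*t + 170780083300944*t^2 + 173791712974016*t^3.
Raise to 61: e(P,Q) = 172343427268890 + 23713697966081*t + 121659146574126*t^2 + 80158168511595*t^3 in mu_{193}.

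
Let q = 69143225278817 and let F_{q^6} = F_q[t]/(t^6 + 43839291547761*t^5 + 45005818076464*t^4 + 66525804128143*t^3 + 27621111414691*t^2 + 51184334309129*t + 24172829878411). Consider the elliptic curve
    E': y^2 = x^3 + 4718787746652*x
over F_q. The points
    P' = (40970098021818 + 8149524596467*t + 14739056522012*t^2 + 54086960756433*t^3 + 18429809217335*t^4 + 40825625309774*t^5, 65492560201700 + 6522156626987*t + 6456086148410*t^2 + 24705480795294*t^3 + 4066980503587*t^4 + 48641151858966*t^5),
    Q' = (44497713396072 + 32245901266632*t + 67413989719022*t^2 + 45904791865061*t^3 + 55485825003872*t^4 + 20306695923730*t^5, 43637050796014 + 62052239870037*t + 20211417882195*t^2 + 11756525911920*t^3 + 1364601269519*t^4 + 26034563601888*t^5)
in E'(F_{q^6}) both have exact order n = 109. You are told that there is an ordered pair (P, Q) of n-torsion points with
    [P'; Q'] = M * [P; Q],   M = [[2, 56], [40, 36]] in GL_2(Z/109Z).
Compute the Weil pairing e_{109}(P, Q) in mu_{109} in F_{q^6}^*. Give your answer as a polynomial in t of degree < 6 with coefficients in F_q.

e_{109}(aP+bQ,cP+dQ) = e_{109}(P,Q)^(ad-bc); with (a,b,c,d)=(2,56,40,36) this gives the det-109 law.
det M = 2*36 - 56*40 = -2168 = 12 (mod 109); 12^{-1} = 100 (mod 109).
7-bit Miller (1101101) on E'/F_{69143225278817} with a'=4718787746652, b'=0: accumulate tangent/chord ratios at Q'+S and P'+S'.
e_{109}(P',Q') = 48531392181515 + 21973797962434*t + 1923274487659*t^2 + 53686930655184*t^3 + 62023628698975*t^4 + 36168806387935*t^5.
Thus e_{109}(P,Q) = 41044639718133 + 61625622130233*t + 29055640518627*t^2 + 30695400899272*t^3 + 2387349976408*t^4 + 8419926808399*t^5.

41044639718133 + 61625622130233*t + 29055640518627*t^2 + 30695400899272*t^3 + 2387349976408*t^4 + 8419926808399*t^5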